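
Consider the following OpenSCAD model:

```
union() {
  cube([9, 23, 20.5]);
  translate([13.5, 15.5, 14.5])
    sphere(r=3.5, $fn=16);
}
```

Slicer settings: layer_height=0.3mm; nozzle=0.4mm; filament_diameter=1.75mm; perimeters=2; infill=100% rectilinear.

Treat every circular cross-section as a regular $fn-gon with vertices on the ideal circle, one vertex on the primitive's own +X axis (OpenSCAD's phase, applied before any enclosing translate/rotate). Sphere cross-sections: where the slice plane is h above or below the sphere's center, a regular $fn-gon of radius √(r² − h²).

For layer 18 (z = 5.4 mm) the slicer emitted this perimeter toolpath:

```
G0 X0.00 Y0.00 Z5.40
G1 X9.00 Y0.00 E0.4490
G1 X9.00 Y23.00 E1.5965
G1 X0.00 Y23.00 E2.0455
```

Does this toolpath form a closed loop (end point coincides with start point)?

no

Start point (G0): (0.00, 0.00). End point (last G1): the path does not return to the start — open.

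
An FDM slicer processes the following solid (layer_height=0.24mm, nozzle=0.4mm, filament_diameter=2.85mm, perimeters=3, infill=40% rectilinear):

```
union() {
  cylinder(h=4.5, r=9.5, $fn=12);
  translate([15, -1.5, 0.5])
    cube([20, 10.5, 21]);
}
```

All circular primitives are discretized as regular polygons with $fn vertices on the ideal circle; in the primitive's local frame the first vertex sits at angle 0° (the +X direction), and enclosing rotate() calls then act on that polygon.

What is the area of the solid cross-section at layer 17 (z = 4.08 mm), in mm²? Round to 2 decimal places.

At z = 4.08 mm: the r=9.5 cylinder gives a regular 12-gon of circumradius 9.5 (constant along its height) (area = (12/2)·9.500²·sin(360°/12) = 270.75 mm²); the cube at (15, -1.5) is present — its section is the full 20×10.5 rectangle (area 210.00 mm²); Taking the union: the 2 present regions are separate (no shared area or edge), so areas and boundary lengths simply add and each stays a separate island — area = 480.75 mm². Overall, the cross-section has 2 separate islands. Net area = 480.75 mm².

480.75 mm²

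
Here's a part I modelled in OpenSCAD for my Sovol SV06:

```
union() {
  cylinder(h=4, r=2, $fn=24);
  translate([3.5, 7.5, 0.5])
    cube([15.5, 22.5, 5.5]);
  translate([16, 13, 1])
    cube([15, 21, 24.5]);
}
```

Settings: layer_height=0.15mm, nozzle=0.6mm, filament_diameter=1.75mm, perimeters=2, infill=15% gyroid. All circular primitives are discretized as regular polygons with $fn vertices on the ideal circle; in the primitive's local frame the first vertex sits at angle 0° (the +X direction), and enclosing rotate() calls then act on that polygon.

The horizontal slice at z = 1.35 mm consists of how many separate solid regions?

At z = 1.35 mm: the r=2 cylinder contributes a regular 24-gon of circumradius 2; the 15.5×22.5 cube at (3.5, 7.5) contributes its full rectangle; the cube at (16, 13) is present — its section is the full 15×21 rectangle; Taking the union: the regions partially overlap (shared area 51.00 mm²), so overlapping operands fuse into one piece — 2 connected regions. The result has 2 disconnected regions.

2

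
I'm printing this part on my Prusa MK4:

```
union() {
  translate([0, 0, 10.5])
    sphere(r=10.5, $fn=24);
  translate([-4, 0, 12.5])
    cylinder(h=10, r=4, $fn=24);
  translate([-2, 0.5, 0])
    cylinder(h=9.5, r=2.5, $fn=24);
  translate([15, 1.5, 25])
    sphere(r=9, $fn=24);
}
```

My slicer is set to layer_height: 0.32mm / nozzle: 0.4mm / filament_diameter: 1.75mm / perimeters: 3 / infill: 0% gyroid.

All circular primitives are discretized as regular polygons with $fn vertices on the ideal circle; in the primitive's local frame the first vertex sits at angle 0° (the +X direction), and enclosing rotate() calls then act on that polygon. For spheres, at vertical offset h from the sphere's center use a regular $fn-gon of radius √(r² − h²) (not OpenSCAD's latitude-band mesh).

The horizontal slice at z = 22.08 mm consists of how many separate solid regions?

At z = 22.08 mm: the sphere is absent (|z−center|=11.580 > r=10.5); the r=4 cylinder at (-4, 0) contributes a regular 24-gon of circumradius 4; the cylinder at (-2, 0.5) does not reach this height (z outside [0, 9.5]); the r=9 sphere at (15, 1.5) slices to a regular 24-gon of circumradius 8.513 (√(r²−h²) with h=2.92 from center); Combining (union): the 2 present regions are separate (no shared area or edge), so areas and boundary lengths simply add and each stays a separate island — 2 connected regions. The result has 2 disconnected regions.

2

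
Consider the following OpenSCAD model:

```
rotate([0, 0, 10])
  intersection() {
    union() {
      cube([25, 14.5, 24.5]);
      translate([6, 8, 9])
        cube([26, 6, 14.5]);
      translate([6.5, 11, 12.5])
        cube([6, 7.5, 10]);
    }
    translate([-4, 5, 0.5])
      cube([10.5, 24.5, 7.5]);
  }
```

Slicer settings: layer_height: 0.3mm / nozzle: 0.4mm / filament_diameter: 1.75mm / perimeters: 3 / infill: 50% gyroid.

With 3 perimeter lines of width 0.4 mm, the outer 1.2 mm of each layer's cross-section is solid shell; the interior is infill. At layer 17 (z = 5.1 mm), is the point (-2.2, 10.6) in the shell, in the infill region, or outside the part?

At z = 5.1 mm: the 25×14.5 cube contributes its full rectangle; the cube at (6, 8) is absent (z outside [9, 23.5]); the cube at (6.5, 11) does not reach this height (z outside [12.5, 22.5]); Taking the union: only the 25×14.5 cube is present, so the union is just that shape — 1 connected region; the cube at (-4, 5) is present — its section is the full 10.5×24.5 rectangle; Keeping only the common overlap: the 10.5×24.5 cube at (-4, 5) partially overlaps the result so far; clipping to the common part keeps 61.75 mm² — 1 connected region; (rotated 10° about Z; rotation is an isometry so areas/perimeters/island counts are preserved). Overall, the cross-section is a single solid region. Undo the 10° rotation: the query point maps to (-0.326, 10.821) in the un-rotated model frame. The nearest boundary edge runs (0.00, 5.00)→(0.00, 14.50); distance from the point to it = 0.33 mm. The point is not inside any of the regions above, so it lies outside the cross-section (0.33 mm from the nearest boundary).

outside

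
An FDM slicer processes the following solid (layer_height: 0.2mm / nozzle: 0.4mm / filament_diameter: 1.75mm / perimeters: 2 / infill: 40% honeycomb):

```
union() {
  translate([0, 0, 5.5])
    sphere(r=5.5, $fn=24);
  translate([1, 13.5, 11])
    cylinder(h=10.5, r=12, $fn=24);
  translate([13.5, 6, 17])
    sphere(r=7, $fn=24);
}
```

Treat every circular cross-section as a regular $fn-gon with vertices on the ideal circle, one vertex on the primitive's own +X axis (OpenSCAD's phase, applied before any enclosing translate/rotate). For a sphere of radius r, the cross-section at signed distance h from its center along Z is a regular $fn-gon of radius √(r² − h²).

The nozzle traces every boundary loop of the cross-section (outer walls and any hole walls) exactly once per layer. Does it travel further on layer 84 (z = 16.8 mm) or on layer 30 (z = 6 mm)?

Layer 84 (z = 16.8): the sphere does not reach this height (|z−center|=11.300 > r=5.5); the cylinder at (1, 13.5): section is a regular 24-gon, circumradius r=12 (perimeter = 2·24·12.000·sin(180°/24) = 75.18 mm); the sphere at (13.5, 6): section is a regular 24-gon, circumradius = √(r²−h²) = √(7²−0.2²) = 6.997 (perimeter = 2·24·6.997·sin(180°/24) = 43.84 mm); Taking the union: the regions partially overlap (shared area 33.65 mm²), so the edge portions inside another operand are dropped and the merged outline is re-measured after clipping — boundary = 94.00 mm. So its perimeter = 94.00 mm. Layer 30 (z = 6): the r=5.5 sphere slices to a regular 24-gon of circumradius 5.477 (√(r²−h²) with h=0.5 from center) (perimeter = 2·24·5.477·sin(180°/24) = 34.32 mm); the cylinder at (1, 13.5) is not intersected at this z (z outside [11, 21.5]); the sphere at (13.5, 6) is not intersected at this z (|z−center|=11.000 > r=7); Combining (union): only the r=5.5 sphere is present, so the union is just that shape — boundary = 34.32 mm. So its perimeter = 34.32 mm. Layer 84 is larger (94.00 vs 34.32 mm).

layer 84 (z = 16.8 mm)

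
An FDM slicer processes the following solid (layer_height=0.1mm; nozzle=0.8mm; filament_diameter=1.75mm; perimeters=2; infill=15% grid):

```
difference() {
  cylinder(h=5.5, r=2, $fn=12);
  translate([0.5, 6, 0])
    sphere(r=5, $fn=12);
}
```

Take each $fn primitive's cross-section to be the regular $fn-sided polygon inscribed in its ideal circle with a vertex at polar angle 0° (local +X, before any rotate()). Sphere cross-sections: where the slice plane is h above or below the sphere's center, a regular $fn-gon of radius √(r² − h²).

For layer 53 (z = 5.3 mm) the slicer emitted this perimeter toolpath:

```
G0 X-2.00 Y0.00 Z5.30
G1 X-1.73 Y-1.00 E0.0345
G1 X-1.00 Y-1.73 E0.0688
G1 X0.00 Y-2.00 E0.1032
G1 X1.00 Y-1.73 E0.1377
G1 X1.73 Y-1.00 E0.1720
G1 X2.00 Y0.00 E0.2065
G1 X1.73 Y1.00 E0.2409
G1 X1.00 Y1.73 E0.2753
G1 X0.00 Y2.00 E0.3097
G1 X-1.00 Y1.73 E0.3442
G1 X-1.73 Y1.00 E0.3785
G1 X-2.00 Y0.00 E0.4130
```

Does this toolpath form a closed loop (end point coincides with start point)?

Start point (G0): (-2.00, 0.00). End point (last G1): the path returns to the start — closed.

yes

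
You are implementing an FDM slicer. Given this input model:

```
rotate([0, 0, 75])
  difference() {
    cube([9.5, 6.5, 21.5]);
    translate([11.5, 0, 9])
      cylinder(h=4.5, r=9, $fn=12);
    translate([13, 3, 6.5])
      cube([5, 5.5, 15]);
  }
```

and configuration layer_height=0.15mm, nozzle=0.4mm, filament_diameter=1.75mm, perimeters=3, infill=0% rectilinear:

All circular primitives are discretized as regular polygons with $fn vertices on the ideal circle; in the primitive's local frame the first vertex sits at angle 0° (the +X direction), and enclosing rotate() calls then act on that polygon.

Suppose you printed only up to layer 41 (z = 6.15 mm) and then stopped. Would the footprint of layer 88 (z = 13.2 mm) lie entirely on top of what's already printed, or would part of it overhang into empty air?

Compare the two slices. At z = 6.15: the cube is present — its section is the full 9.5×6.5 rectangle (area 61.75 mm²); the cylinder at (11.5, 0) is not intersected at this z (z outside [9, 13.5]); the cube at (13, 3) is not intersected at this z (z outside [6.5, 21.5]); After the difference (first − rest): none of the subtracted shapes is present at this height, so the 9.5×6.5 cube is unchanged — area = 61.75 mm²; (rotated 75° about Z; rotation is an isometry so areas/perimeters/island counts are preserved). At z = 13.2: the cube is present — its section is the full 9.5×6.5 rectangle (area 61.75 mm²); the cylinder at (11.5, 0): section is a regular 12-gon, circumradius r=9 (area = (12/2)·9.000²·sin(360°/12) = 243.00 mm²); the cube at (13, 3) (footprint 5×5.5) is included at this height (area 27.50 mm²); Subtracting the remaining from the first: starting from the 9.5×6.5 cube (61.75 mm²), the r=9 cylinder at (11.5, 0) partially overlaps it — only the 38.38 mm² overlap (of its 243.00 mm²) is removed, clipping the outline; the 5×5.5 cube at (13, 3) misses the remaining region (no effect) — area = 23.37 mm²; (whole slice rotated 75° about Z — lengths, areas and connectivity unchanged). Checking containment: the cross-section at z = 13.2 is a subset of the cross-section at z = 6.15.

entirely on top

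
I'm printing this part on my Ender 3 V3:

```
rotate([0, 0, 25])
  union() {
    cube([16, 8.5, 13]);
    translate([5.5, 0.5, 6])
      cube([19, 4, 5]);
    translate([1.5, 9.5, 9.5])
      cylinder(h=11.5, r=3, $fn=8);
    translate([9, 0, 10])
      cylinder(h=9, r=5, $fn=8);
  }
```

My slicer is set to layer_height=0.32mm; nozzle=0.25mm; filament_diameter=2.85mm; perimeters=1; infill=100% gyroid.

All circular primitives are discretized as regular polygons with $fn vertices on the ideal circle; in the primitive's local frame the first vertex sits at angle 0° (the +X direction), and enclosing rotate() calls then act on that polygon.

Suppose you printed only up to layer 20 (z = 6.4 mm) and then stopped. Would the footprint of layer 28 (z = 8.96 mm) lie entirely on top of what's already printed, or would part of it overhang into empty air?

entirely on top

Compare the two slices. At z = 6.4: the cube (footprint 16×8.5) is included at this height (area 136.00 mm²); the 19×4 cube at (5.5, 0.5) contributes its full rectangle (area 76.00 mm²); the cylinder at (1.5, 9.5) does not reach this height (z outside [9.5, 21]); the cylinder at (9, 0) does not reach this height (z outside [10, 19]); Combining (union): the regions partially overlap — summed areas 212.00 mm² minus the doubly-counted overlap 42.00 mm² gives 170.00 mm² — area = 170.00 mm²; (rotated 25° about Z; rotation is an isometry so areas/perimeters/island counts are preserved). At z = 8.96: the 16×8.5 cube contributes its full rectangle (area 136.00 mm²); the cube at (5.5, 0.5) (footprint 19×4) is included at this height (area 76.00 mm²); the cylinder at (1.5, 9.5) is not intersected at this z (z outside [9.5, 21]); the cylinder at (9, 0) is absent (z outside [10, 19]); Merging all regions: the regions partially overlap — summed areas 212.00 mm² minus the doubly-counted overlap 42.00 mm² gives 170.00 mm² — area = 170.00 mm²; (rotated 25° about Z; rotation is an isometry so areas/perimeters/island counts are preserved). Checking containment: the cross-section at z = 8.96 is a subset of the cross-section at z = 6.4.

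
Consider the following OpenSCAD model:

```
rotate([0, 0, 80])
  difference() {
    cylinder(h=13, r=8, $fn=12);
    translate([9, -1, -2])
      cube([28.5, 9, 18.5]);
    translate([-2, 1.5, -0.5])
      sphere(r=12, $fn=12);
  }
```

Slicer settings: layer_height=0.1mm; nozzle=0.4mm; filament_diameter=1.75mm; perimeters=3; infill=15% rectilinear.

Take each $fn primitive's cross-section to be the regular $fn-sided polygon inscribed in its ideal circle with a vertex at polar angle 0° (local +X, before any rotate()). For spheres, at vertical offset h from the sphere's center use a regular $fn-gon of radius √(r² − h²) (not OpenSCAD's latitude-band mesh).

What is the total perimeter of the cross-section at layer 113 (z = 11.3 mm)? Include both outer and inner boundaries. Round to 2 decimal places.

At z = 11.3 mm: the r=8 cylinder contributes a regular 12-gon of circumradius 8 (perimeter = 2·12·8.000·sin(180°/12) = 49.69 mm); the cube at (9, -1) is present — its section is the full 28.5×9 rectangle (perimeter 75.00 mm); the sphere at (-2, 1.5): section is a regular 12-gon, circumradius = √(r²−h²) = √(12²−11.8²) = 2.182 (perimeter = 2·12·2.182·sin(180°/12) = 13.55 mm); Subtracting the remaining from the first: starting from the r=8 cylinder, the 28.5×9 cube at (9, -1) misses the remaining region (no effect); the r=12 sphere at (-2, 1.5) lies wholly inside it (removes its full 14.28 mm² and its 13.55 mm outline becomes a hole wall) — boundary (outer + 1 inner loop) = 63.25 mm; (rotated 80° about Z; rotation is an isometry so areas/perimeters/island counts are preserved). Overall, the cross-section is one region with 1 hole. Total boundary length (outer + inner) = 63.25 mm.

63.25 mm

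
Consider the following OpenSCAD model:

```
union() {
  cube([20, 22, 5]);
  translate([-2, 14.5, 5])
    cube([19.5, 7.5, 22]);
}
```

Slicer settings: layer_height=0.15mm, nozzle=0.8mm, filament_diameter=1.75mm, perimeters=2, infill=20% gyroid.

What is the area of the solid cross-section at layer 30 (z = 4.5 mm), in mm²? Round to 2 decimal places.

440.00 mm²

At z = 4.5 mm: the cube is present — its section is the full 20×22 rectangle (area 440.00 mm²); the cube at (-2, 14.5) is absent (z outside [5, 27]); Merging all regions: only the 20×22 cube is present, so the union is just that shape — area = 440.00 mm². Overall, the cross-section is a single solid region. Net area = 440.00 mm².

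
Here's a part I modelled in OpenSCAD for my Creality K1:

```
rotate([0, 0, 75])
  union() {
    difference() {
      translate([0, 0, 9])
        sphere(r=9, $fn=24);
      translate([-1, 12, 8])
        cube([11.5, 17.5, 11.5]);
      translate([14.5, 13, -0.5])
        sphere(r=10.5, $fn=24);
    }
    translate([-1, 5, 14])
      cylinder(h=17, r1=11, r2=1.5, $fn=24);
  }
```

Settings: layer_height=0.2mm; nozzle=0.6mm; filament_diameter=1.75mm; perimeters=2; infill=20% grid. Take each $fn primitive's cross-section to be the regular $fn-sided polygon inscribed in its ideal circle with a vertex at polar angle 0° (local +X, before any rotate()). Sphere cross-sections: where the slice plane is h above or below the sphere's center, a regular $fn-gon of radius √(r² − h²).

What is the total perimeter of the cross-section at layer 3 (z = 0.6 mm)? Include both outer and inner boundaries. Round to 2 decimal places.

20.24 mm

At z = 0.6 mm: the r=9 sphere contributes a regular 24-gon of circumradius √(9²−8.4²) = 3.231 (perimeter = 2·24·3.231·sin(180°/24) = 20.24 mm); the cube at (-1, 12) is absent (z outside [8, 19.5]); the r=10.5 sphere at (14.5, 13) contributes a regular 24-gon of circumradius √(10.5²−1.1²) = 10.442 (perimeter = 2·24·10.442·sin(180°/24) = 65.42 mm); After the difference (first − rest): starting from the r=9 sphere, the r=10.5 sphere at (14.5, 13) misses the remaining region (no effect) — boundary = 20.24 mm; the cone at (-1, 5) is absent (z outside [14, 31]); Taking the union: only the result so far is present, so the union is just that shape — boundary = 20.24 mm; (rotated 75° about Z; rotation is an isometry so areas/perimeters/island counts are preserved). Overall, the cross-section is a single solid region. Total boundary length (outer) = 20.24 mm.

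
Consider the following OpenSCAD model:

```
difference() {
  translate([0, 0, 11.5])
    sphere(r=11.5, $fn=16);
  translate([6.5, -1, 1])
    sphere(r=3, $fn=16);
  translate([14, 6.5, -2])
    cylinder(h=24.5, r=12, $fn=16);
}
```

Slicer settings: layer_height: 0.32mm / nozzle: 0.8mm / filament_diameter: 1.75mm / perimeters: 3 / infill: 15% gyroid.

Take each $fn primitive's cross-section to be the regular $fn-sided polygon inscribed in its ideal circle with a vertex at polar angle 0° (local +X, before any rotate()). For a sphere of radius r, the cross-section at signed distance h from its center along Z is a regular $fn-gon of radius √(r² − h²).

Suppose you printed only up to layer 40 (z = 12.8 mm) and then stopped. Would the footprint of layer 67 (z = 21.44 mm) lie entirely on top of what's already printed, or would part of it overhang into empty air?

Compare the two slices. At z = 12.8: the sphere: section is a regular 16-gon, circumradius = √(r²−h²) = √(11.5²−1.3²) = 11.426 (area = (16/2)·11.426²·sin(360°/16) = 399.71 mm²); the sphere at (6.5, -1) is absent (|z−center|=11.800 > r=3); the r=12 cylinder at (14, 6.5) contributes a regular 16-gon of circumradius 12 (area = (16/2)·12.000²·sin(360°/16) = 440.85 mm²); After the difference (first − rest): starting from the r=11.5 sphere (399.71 mm²), the r=12 cylinder at (14, 6.5) partially overlaps it — only the 91.81 mm² overlap (of its 440.85 mm²) is removed, clipping the outline — area = 307.90 mm². At z = 21.44: the sphere: section is a regular 16-gon, circumradius = √(r²−h²) = √(11.5²−9.94²) = 5.783 (area = (16/2)·5.783²·sin(360°/16) = 102.40 mm²); the sphere at (6.5, -1) is absent (|z−center|=20.440 > r=3); the r=12 cylinder at (14, 6.5) contributes a regular 16-gon of circumradius 12 (area = (16/2)·12.000²·sin(360°/16) = 440.85 mm²); Subtracting the remaining from the first: starting from the r=11.5 sphere (102.40 mm²), the r=12 cylinder at (14, 6.5) partially overlaps it — only the 10.97 mm² overlap (of its 440.85 mm²) is removed, clipping the outline — area = 91.43 mm². Checking containment: the cross-section at z = 21.44 is a subset of the cross-section at z = 12.8.

entirely on top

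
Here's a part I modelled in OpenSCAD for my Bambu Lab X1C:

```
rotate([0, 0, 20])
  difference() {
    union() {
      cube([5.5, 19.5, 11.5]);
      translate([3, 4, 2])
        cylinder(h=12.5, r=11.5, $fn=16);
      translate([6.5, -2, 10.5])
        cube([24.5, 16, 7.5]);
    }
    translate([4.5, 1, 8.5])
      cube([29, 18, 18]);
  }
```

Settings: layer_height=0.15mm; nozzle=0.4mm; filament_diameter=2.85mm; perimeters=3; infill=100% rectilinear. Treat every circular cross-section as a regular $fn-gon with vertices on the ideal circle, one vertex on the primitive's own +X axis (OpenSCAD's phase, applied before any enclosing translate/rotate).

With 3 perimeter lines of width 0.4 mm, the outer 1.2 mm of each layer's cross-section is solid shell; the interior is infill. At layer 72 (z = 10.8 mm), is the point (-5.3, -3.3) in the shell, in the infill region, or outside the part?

At z = 10.8 mm: the cube (footprint 5.5×19.5) is included at this height; the cylinder at (3, 4): section is a regular 16-gon, circumradius r=11.5; the 24.5×16 cube at (6.5, -2) contributes its full rectangle; Taking the union: the regions partially overlap (shared area 188.81 mm²), so overlapping operands fuse into one piece — 1 connected region; the 29×18 cube at (4.5, 1) contributes its full rectangle; Taking the first minus the rest: starting from that combined region, the 29×18 cube at (4.5, 1) partially overlaps it — only the 351.34 mm² overlap (of its 522.00 mm²) is removed, clipping the outline — 1 connected region; (rotated 20° about Z; rotation is an isometry so areas/perimeters/island counts are preserved). Overall, the cross-section is a single solid region. Undo the 20° rotation: the query point maps to (-6.109, -1.288) in the un-rotated model frame. The nearest boundary edge runs (-5.13, -4.13)→(-7.62, -0.40); distance from the point to it = 0.77 mm. The point is inside the cross-section, 0.77 mm from the nearest boundary — within the 1.2 mm shell band (3 × 0.4).

shell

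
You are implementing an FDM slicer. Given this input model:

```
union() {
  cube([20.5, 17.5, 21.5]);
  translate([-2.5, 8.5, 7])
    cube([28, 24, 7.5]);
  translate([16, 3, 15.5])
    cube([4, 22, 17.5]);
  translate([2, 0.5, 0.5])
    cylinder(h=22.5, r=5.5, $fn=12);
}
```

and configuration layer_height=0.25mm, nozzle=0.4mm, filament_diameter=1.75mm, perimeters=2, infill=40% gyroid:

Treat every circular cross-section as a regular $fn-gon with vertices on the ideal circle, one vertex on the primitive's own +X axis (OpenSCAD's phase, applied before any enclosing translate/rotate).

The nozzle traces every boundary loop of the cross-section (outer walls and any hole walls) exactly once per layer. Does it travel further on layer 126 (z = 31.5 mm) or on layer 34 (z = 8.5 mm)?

layer 34 (z = 8.5 mm)

Layer 126 (z = 31.5): the cube is not intersected at this z (z outside [0, 21.5]); the cube at (-2.5, 8.5) is not intersected at this z (z outside [7, 14.5]); the cube at (16, 3) (footprint 4×22) is included at this height (perimeter 52.00 mm); the cylinder at (2, 0.5) is not intersected at this z (z outside [0.5, 23]); Taking the union: only the 4×22 cube at (16, 3) is present, so the union is just that shape — boundary = 52.00 mm. So its perimeter = 52.00 mm. Layer 34 (z = 8.5): the cube is present — its section is the full 20.5×17.5 rectangle (perimeter 76.00 mm); the cube at (-2.5, 8.5) is present — its section is the full 28×24 rectangle (perimeter 104.00 mm); the cube at (16, 3) does not reach this height (z outside [15.5, 33]); the r=5.5 cylinder at (2, 0.5) gives a regular 12-gon of circumradius 5.5 (constant along its height) (perimeter = 2·12·5.500·sin(180°/12) = 34.16 mm); Combining (union): the regions partially overlap (shared area 221.37 mm²), so the edge portions inside another operand are dropped and the merged outline is re-measured after clipping — boundary = 131.20 mm. So its perimeter = 131.20 mm. Layer 34 is larger (131.20 vs 52.00 mm).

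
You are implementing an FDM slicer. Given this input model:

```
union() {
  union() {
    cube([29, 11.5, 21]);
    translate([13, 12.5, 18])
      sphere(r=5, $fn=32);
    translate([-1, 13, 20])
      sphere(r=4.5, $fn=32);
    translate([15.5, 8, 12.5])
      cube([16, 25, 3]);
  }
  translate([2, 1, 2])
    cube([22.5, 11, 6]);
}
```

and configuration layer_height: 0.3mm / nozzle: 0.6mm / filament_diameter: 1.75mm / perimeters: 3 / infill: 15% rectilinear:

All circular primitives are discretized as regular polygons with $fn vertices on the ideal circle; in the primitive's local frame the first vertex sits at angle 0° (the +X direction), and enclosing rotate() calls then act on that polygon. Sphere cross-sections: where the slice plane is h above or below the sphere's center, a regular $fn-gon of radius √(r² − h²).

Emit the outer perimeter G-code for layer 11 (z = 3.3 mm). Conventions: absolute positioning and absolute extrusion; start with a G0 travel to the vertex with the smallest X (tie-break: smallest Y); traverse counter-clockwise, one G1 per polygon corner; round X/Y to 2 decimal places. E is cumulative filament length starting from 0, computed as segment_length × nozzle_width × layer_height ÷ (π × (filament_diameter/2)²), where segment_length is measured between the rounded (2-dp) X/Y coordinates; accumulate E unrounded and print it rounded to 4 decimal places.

At z = 3.3 mm: the 29×11.5 cube contributes its full rectangle; the sphere at (13, 12.5) does not reach this height (|z−center|=14.700 > r=5); the sphere at (-1, 13) is not intersected at this z (|z−center|=16.700 > r=4.5); the cube at (15.5, 8) is not intersected at this z (z outside [12.5, 15.5]); Combining (union): only the 29×11.5 cube is present, so the union is just that shape — 1 connected region; the 22.5×11 cube at (2, 1) contributes its full rectangle; Merging all regions: the regions partially overlap (shared area 236.25 mm²), so overlapping operands fuse into one piece — 1 connected region. The outline is a single polygon with 8 vertices. Extrusion per mm of travel: 0.6 × 0.3 / (π × 0.875²) = 0.074835. Accumulating E over each segment gives final E = 6.1365.

G0 X0.00 Y0.00 Z3.30
G1 X29.00 Y0.00 E2.1702
G1 X29.00 Y11.50 E3.0308
G1 X24.50 Y11.50 E3.3676
G1 X24.50 Y12.00 E3.4050
G1 X2.00 Y12.00 E5.0888
G1 X2.00 Y11.50 E5.1262
G1 X0.00 Y11.50 E5.2759
G1 X0.00 Y0.00 E6.1365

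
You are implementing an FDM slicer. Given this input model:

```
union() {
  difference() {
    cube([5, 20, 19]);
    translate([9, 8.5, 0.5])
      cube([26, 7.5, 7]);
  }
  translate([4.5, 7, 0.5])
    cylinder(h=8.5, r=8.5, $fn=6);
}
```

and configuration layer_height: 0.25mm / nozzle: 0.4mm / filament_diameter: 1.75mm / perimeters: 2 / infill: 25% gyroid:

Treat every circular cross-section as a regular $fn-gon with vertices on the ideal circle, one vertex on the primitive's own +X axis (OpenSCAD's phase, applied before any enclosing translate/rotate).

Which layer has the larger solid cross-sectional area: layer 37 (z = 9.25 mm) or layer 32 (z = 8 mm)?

layer 32 (z = 8 mm)

Layer 37 (z = 9.25): the 5×20 cube contributes its full rectangle (area 100.00 mm²); the cube at (9, 8.5) does not reach this height (z outside [0.5, 7.5]); After the difference (first − rest): none of the subtracted shapes is present at this height, so the 5×20 cube is unchanged — area = 100.00 mm²; the cylinder at (4.5, 7) is absent (z outside [0.5, 9]); Merging all regions: only the result so far is present, so the union is just that shape — area = 100.00 mm². So its area = 100.00 mm². Layer 32 (z = 8): the cube is present — its section is the full 5×20 rectangle (area 100.00 mm²); the cube at (9, 8.5) does not reach this height (z outside [0.5, 7.5]); Taking the first minus the rest: none of the subtracted shapes is present at this height, so the 5×20 cube is unchanged — area = 100.00 mm²; the r=8.5 cylinder at (4.5, 7) gives a regular 6-gon of circumradius 8.5 (constant along its height) (area = (6/2)·8.500²·sin(360°/6) = 187.71 mm²); Merging all regions: the regions partially overlap — summed areas 287.71 mm² minus the doubly-counted overlap 71.75 mm² gives 215.96 mm² — area = 215.96 mm². So its area = 215.96 mm². Layer 32 is larger (215.96 vs 100.00 mm²).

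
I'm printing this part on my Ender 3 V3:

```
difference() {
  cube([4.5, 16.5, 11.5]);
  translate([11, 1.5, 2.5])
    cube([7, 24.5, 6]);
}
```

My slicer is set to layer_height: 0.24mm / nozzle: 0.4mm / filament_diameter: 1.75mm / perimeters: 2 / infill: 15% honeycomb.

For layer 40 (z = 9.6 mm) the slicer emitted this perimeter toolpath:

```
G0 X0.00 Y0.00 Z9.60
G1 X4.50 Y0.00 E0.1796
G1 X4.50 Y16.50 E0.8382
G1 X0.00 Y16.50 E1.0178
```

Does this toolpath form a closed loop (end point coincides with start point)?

Start point (G0): (0.00, 0.00). End point (last G1): the path does not return to the start — open.

no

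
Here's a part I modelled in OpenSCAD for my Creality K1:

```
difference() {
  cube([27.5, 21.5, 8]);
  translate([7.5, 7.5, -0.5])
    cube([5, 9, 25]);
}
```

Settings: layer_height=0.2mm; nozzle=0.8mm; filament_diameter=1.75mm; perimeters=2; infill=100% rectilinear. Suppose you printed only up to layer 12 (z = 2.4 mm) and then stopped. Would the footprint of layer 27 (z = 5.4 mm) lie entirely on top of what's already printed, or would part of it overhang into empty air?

entirely on top

Compare the two slices. At z = 2.4: the cube is present — its section is the full 27.5×21.5 rectangle (area 591.25 mm²); the cube at (7.5, 7.5) (footprint 5×9) is included at this height (area 45.00 mm²); Subtracting the remaining from the first: starting from the 27.5×21.5 cube (591.25 mm²), the 5×9 cube at (7.5, 7.5) lies wholly inside it (removes its full 45.00 mm² and its 28.00 mm outline becomes a hole wall) — area = 546.25 mm². At z = 5.4: the cube is present — its section is the full 27.5×21.5 rectangle (area 591.25 mm²); the cube at (7.5, 7.5) is present — its section is the full 5×9 rectangle (area 45.00 mm²); After the difference (first − rest): starting from the 27.5×21.5 cube (591.25 mm²), the 5×9 cube at (7.5, 7.5) lies wholly inside it (removes its full 45.00 mm² and its 28.00 mm outline becomes a hole wall) — area = 546.25 mm². Checking containment: the cross-section at z = 5.4 is a subset of the cross-section at z = 2.4.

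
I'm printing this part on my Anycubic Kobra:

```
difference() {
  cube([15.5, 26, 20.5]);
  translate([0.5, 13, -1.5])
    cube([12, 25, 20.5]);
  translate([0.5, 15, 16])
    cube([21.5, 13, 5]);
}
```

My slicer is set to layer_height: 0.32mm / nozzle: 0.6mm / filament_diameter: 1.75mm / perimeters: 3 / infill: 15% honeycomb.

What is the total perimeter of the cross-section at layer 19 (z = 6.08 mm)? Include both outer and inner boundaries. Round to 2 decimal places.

At z = 6.08 mm: the cube (footprint 15.5×26) is included at this height (perimeter 83.00 mm); the cube at (0.5, 13) (footprint 12×25) is included at this height (perimeter 74.00 mm); the cube at (0.5, 15) is absent (z outside [16, 21]); Subtracting the remaining from the first: starting from the 15.5×26 cube, the 12×25 cube at (0.5, 13) partially overlaps it — only the 156.00 mm² overlap (of its 300.00 mm²) is removed, clipping the outline — boundary = 109.00 mm. Overall, the cross-section is a single solid region. Total boundary length (outer) = 109.00 mm.

109.00 mm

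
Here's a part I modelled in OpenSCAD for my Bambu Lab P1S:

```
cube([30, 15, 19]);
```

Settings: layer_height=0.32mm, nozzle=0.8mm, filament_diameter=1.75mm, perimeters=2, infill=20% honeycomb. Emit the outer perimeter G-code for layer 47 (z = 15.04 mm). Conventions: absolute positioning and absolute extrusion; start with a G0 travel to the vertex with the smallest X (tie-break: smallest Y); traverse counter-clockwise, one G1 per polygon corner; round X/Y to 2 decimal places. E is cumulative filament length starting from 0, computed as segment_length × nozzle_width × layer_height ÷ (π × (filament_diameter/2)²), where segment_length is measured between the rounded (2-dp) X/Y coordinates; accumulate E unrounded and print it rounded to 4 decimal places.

G0 X0.00 Y0.00 Z15.04
G1 X30.00 Y0.00 E3.1930
G1 X30.00 Y15.00 E4.7895
G1 X0.00 Y15.00 E7.9824
G1 X0.00 Y0.00 E9.5789

At z = 15.04 mm: the 30×15 cube contributes its full rectangle. The outline is a single polygon with 4 vertices. Extrusion per mm of travel: 0.8 × 0.32 / (π × 0.875²) = 0.106432. Accumulating E over each segment gives final E = 9.5789.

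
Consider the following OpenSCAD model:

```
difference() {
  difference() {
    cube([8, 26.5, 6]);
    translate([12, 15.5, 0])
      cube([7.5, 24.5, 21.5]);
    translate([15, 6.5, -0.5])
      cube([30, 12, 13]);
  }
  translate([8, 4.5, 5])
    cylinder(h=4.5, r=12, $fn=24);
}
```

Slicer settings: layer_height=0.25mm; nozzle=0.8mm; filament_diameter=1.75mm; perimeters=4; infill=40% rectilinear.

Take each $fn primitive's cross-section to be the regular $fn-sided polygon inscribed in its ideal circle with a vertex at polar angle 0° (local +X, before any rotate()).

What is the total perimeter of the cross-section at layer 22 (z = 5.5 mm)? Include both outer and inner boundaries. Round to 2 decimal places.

At z = 5.5 mm: the cube is present — its section is the full 8×26.5 rectangle (perimeter 69.00 mm); the cube at (12, 15.5) is present — its section is the full 7.5×24.5 rectangle (perimeter 64.00 mm); the cube at (15, 6.5) is present — its section is the full 30×12 rectangle (perimeter 84.00 mm); After the difference (first − rest): starting from the 8×26.5 cube, the 7.5×24.5 cube at (12, 15.5) misses the remaining region (no effect); the 30×12 cube at (15, 6.5) misses the remaining region (no effect) — boundary = 69.00 mm; the r=12 cylinder at (8, 4.5) gives a regular 24-gon of circumradius 12 (constant along its height) (perimeter = 2·24·12.000·sin(180°/24) = 75.18 mm); Subtracting the remaining from the first: starting from the result so far, the r=12 cylinder at (8, 4.5) partially overlaps it — only the 123.70 mm² overlap (of its 447.24 mm²) is removed, clipping the outline — boundary = 39.93 mm. Overall, the cross-section is a single solid region. Total boundary length (outer) = 39.93 mm.

39.93 mm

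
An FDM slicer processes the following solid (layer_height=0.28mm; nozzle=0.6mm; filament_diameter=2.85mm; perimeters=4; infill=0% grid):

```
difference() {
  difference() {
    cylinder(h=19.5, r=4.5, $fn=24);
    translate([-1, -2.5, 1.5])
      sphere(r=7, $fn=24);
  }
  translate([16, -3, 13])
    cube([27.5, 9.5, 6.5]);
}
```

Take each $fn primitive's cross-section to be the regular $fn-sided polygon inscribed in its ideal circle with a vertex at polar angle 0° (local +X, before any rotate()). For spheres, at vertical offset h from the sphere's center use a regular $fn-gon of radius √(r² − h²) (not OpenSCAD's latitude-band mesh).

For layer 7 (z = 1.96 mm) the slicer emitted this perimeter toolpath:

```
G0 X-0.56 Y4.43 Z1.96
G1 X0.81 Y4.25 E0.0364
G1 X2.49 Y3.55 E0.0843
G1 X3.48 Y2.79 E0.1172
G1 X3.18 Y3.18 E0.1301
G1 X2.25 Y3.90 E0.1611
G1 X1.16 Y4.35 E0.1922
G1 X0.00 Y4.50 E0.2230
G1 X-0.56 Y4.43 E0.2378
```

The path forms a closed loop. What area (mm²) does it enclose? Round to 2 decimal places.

0.68 mm²

Apply the shoelace formula to the sequence of (X, Y) vertices; enclosed area = 0.68 mm².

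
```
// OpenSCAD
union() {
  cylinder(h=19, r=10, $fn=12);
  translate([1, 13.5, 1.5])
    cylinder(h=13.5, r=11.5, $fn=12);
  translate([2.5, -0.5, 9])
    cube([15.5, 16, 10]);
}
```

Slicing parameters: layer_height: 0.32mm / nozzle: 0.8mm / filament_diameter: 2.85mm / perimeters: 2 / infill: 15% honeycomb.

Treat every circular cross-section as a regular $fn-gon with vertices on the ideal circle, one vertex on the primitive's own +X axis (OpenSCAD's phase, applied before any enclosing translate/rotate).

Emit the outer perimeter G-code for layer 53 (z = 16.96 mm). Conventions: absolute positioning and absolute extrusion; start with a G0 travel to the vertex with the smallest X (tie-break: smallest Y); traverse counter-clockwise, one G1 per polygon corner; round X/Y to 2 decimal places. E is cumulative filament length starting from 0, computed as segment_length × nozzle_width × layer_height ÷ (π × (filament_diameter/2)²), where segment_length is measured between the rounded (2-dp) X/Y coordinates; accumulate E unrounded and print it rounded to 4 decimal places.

At z = 16.96 mm: the r=10 cylinder contributes a regular 12-gon of circumradius 10; the cylinder at (1, 13.5) is absent (z outside [1.5, 15]); the cube at (2.5, -0.5) is present — its section is the full 15.5×16 rectangle; Taking the union: the regions partially overlap (shared area 54.55 mm²), so overlapping operands fuse into one piece — 1 connected region. The outline is a single polygon with 14 vertices. Extrusion per mm of travel: 0.8 × 0.32 / (π × 1.425²) = 0.040129. Accumulating E over each segment gives final E = 3.7905.

G0 X-10.00 Y0.00 Z16.96
G1 X-8.66 Y-5.00 E0.2077
G1 X-5.00 Y-8.66 E0.4154
G1 X0.00 Y-10.00 E0.6232
G1 X5.00 Y-8.66 E0.8309
G1 X8.66 Y-5.00 E1.0386
G1 X9.87 Y-0.50 E1.2256
G1 X18.00 Y-0.50 E1.5518
G1 X18.00 Y15.50 E2.1939
G1 X2.50 Y15.50 E2.8159
G1 X2.50 Y9.33 E3.0635
G1 X0.00 Y10.00 E3.1674
G1 X-5.00 Y8.66 E3.3751
G1 X-8.66 Y5.00 E3.5828
G1 X-10.00 Y0.00 E3.7905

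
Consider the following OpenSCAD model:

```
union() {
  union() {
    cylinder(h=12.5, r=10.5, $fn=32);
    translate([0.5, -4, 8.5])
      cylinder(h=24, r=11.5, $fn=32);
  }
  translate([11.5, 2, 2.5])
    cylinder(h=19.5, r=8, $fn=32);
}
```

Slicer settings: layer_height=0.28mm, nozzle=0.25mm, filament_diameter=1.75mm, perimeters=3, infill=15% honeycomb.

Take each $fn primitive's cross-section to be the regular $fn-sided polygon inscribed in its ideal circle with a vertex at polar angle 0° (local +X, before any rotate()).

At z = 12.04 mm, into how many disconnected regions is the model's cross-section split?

At z = 12.04 mm: the r=10.5 cylinder contributes a regular 32-gon of circumradius 10.5; the cylinder at (0.5, -4): section is a regular 32-gon, circumradius r=11.5; Merging all regions: the regions partially overlap (shared area 287.81 mm²), so overlapping operands fuse into one piece — 1 connected region; the cylinder at (11.5, 2): section is a regular 32-gon, circumradius r=8; Combining (union): the regions partially overlap (shared area 77.96 mm²), so overlapping operands fuse into one piece — 1 connected region. The result has 1 disconnected region.

1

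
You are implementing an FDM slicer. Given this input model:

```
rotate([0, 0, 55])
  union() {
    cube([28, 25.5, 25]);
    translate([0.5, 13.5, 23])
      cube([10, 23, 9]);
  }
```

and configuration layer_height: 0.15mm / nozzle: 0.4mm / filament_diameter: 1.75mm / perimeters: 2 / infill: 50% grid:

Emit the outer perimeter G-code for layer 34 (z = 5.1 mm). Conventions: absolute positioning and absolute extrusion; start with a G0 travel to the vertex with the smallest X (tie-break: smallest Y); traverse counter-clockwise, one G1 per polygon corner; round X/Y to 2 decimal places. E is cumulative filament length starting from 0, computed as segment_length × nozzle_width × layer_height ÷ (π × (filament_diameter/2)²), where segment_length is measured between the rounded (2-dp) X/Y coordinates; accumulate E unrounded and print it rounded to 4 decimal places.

G0 X-20.89 Y14.63 Z5.10
G1 X0.00 Y0.00 E0.6362
G1 X16.06 Y22.94 E1.3347
G1 X-4.83 Y37.56 E1.9708
G1 X-20.89 Y14.63 E2.6691

At z = 5.1 mm: the cube (footprint 28×25.5) is included at this height; the cube at (0.5, 13.5) is absent (z outside [23, 32]); Merging all regions: only the 28×25.5 cube is present, so the union is just that shape — 1 connected region; (whole slice rotated 55° about Z — lengths, areas and connectivity unchanged). The outline is a single polygon with 4 vertices. Extrusion per mm of travel: 0.4 × 0.15 / (π × 0.875²) = 0.024945. Accumulating E over each segment gives final E = 2.6691.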